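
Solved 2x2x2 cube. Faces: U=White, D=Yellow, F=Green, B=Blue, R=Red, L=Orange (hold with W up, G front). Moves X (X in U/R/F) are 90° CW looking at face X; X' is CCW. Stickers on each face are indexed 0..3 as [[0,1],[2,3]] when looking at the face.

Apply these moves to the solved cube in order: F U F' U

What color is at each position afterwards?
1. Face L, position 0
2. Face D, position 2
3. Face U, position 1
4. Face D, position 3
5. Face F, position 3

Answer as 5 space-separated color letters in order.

After move 1 (F): F=GGGG U=WWOO R=WRWR D=RRYY L=OYOY
After move 2 (U): U=OWOW F=WRGG R=BBWR B=OYBB L=GGOY
After move 3 (F'): F=RGWG U=OWBW R=RBRR D=GYYY L=GWOO
After move 4 (U): U=BOWW F=RBWG R=OYRR B=GWBB L=RGOO
Query 1: L[0] = R
Query 2: D[2] = Y
Query 3: U[1] = O
Query 4: D[3] = Y
Query 5: F[3] = G

Answer: R Y O Y G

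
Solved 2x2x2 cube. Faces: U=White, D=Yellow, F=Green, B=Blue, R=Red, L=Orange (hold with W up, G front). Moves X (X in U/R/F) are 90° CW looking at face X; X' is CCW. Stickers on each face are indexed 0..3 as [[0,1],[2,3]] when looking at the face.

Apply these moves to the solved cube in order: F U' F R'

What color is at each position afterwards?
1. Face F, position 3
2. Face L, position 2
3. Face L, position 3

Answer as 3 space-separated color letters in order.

After move 1 (F): F=GGGG U=WWOO R=WRWR D=RRYY L=OYOY
After move 2 (U'): U=WOWO F=OYGG R=GGWR B=WRBB L=BBOY
After move 3 (F): F=GOGY U=WOYB R=WGOR D=WGYY L=BROR
After move 4 (R'): R=GRWO U=WBYW F=GOGB D=WOYY B=YRGB
Query 1: F[3] = B
Query 2: L[2] = O
Query 3: L[3] = R

Answer: B O R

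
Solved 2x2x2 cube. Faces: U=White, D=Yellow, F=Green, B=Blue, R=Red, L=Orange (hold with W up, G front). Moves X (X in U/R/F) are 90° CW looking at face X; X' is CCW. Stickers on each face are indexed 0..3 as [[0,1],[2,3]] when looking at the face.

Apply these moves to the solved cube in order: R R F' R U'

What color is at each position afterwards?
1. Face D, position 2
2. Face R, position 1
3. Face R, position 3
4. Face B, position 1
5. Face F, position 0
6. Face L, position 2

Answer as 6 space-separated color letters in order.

After move 1 (R): R=RRRR U=WGWG F=GYGY D=YBYB B=WBWB
After move 2 (R): R=RRRR U=WYWY F=GBGB D=YWYW B=GBGB
After move 3 (F'): F=BBGG U=WYRR R=WRYR D=OOYW L=OYOW
After move 4 (R): R=YWRR U=WBRG F=BOGW D=OGYG B=RBYB
After move 5 (U'): U=BGWR F=OYGW R=BORR B=YWYB L=RBOW
Query 1: D[2] = Y
Query 2: R[1] = O
Query 3: R[3] = R
Query 4: B[1] = W
Query 5: F[0] = O
Query 6: L[2] = O

Answer: Y O R W O O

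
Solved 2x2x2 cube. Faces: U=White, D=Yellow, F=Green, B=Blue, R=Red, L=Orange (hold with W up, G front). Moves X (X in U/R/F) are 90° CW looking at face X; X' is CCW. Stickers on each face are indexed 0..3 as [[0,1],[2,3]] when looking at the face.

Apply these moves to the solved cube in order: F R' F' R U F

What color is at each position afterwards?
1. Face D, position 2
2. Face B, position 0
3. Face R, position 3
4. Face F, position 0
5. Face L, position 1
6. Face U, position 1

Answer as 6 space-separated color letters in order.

Answer: Y O R G Y W

Derivation:
After move 1 (F): F=GGGG U=WWOO R=WRWR D=RRYY L=OYOY
After move 2 (R'): R=RRWW U=WBOB F=GWGO D=RGYG B=YBRB
After move 3 (F'): F=WOGG U=WBRW R=GRRW D=YYYG L=OBOO
After move 4 (R): R=RGWR U=WORG F=WYGG D=YRYY B=WBBB
After move 5 (U): U=RWGO F=RGGG R=WBWR B=OBBB L=WYOO
After move 6 (F): F=GRGG U=RWOY R=GBOR D=WWYY L=WYOR
Query 1: D[2] = Y
Query 2: B[0] = O
Query 3: R[3] = R
Query 4: F[0] = G
Query 5: L[1] = Y
Query 6: U[1] = W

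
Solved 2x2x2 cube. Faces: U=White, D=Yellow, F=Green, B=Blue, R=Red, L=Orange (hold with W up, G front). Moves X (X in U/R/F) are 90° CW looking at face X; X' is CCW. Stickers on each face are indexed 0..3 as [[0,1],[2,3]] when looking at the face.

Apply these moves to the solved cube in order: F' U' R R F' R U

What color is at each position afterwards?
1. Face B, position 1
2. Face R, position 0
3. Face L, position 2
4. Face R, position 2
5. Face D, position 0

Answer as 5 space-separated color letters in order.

After move 1 (F'): F=GGGG U=WWRR R=YRYR D=OOYY L=OWOW
After move 2 (U'): U=WRWR F=OWGG R=GGYR B=YRBB L=BBOW
After move 3 (R): R=YGRG U=WWWG F=OOGY D=OBYY B=RRRB
After move 4 (R): R=RYGG U=WOWY F=OBGY D=ORYR B=GRWB
After move 5 (F'): F=BYOG U=WORG R=RYOG D=BWYR L=BYOW
After move 6 (R): R=ORGY U=WYRG F=BWOR D=BWYG B=GROB
After move 7 (U): U=RWGY F=OROR R=GRGY B=BYOB L=BWOW
Query 1: B[1] = Y
Query 2: R[0] = G
Query 3: L[2] = O
Query 4: R[2] = G
Query 5: D[0] = B

Answer: Y G O G B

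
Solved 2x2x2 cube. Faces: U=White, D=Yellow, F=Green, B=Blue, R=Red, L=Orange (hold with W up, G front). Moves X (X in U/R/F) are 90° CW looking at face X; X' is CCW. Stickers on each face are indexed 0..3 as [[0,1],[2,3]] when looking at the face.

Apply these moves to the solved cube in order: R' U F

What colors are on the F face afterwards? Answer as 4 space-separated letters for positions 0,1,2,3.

Answer: G R W R

Derivation:
After move 1 (R'): R=RRRR U=WBWB F=GWGW D=YGYG B=YBYB
After move 2 (U): U=WWBB F=RRGW R=YBRR B=OOYB L=GWOO
After move 3 (F): F=GRWR U=WWOW R=BBBR D=RYYG L=GYOG
Query: F face = GRWR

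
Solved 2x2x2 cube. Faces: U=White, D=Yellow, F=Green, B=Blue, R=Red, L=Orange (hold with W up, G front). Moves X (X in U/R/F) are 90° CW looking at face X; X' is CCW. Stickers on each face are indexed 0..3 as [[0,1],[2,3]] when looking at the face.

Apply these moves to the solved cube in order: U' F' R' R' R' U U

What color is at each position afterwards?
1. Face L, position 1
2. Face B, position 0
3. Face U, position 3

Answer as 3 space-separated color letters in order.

After move 1 (U'): U=WWWW F=OOGG R=GGRR B=RRBB L=BBOO
After move 2 (F'): F=OGOG U=WWGR R=YGYR D=BOYY L=BWOW
After move 3 (R'): R=GRYY U=WBGR F=OWOR D=BGYG B=YROB
After move 4 (R'): R=RYGY U=WOGY F=OBOR D=BWYR B=GRGB
After move 5 (R'): R=YYRG U=WGGG F=OOOY D=BBYR B=RRWB
After move 6 (U): U=GWGG F=YYOY R=RRRG B=BWWB L=OOOW
After move 7 (U): U=GGGW F=RROY R=BWRG B=OOWB L=YYOW
Query 1: L[1] = Y
Query 2: B[0] = O
Query 3: U[3] = W

Answer: Y O W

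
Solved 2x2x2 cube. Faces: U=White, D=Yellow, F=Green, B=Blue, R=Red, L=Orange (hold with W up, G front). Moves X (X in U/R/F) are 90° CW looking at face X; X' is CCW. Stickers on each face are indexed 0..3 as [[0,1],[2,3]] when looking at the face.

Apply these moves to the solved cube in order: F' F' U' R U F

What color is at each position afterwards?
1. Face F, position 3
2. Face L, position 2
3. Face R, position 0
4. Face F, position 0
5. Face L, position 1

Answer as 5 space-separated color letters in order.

Answer: G O G G W

Derivation:
After move 1 (F'): F=GGGG U=WWRR R=YRYR D=OOYY L=OWOW
After move 2 (F'): F=GGGG U=WWYY R=OROR D=WWYY L=OROR
After move 3 (U'): U=WYWY F=ORGG R=GGOR B=ORBB L=BBOR
After move 4 (R): R=OGRG U=WRWG F=OWGY D=WBYO B=YRYB
After move 5 (U): U=WWGR F=OGGY R=YRRG B=BBYB L=OWOR
After move 6 (F): F=GOYG U=WWRW R=GRRG D=RYYO L=OWOB
Query 1: F[3] = G
Query 2: L[2] = O
Query 3: R[0] = G
Query 4: F[0] = G
Query 5: L[1] = W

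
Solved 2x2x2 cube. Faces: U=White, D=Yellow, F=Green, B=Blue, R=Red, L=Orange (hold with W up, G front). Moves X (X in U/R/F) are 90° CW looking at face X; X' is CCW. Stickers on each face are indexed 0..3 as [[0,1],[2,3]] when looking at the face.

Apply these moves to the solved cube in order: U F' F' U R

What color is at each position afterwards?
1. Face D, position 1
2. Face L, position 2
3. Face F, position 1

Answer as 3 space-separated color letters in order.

After move 1 (U): U=WWWW F=RRGG R=BBRR B=OOBB L=GGOO
After move 2 (F'): F=RGRG U=WWBR R=YBYR D=GOYY L=GWOW
After move 3 (F'): F=GGRR U=WWYY R=OBGR D=WWYY L=GROB
After move 4 (U): U=YWYW F=OBRR R=OOGR B=GRBB L=GGOB
After move 5 (R): R=GORO U=YBYR F=OWRY D=WBYG B=WRWB
Query 1: D[1] = B
Query 2: L[2] = O
Query 3: F[1] = W

Answer: B O W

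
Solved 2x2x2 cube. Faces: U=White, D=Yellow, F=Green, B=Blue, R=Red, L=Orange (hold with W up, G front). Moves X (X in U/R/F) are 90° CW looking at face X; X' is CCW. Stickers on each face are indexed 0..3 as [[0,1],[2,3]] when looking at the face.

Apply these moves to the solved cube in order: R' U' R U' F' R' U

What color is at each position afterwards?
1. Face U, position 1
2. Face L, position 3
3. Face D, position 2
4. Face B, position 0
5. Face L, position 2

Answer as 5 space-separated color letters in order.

Answer: O B Y W O

Derivation:
After move 1 (R'): R=RRRR U=WBWB F=GWGW D=YGYG B=YBYB
After move 2 (U'): U=BBWW F=OOGW R=GWRR B=RRYB L=YBOO
After move 3 (R): R=RGRW U=BOWW F=OGGG D=YYYR B=WRBB
After move 4 (U'): U=OWBW F=YBGG R=OGRW B=RGBB L=WROO
After move 5 (F'): F=BGYG U=OWOR R=YGYW D=ROYR L=WWOB
After move 6 (R'): R=GWYY U=OBOR F=BWYR D=RGYG B=RGOB
After move 7 (U): U=OORB F=GWYR R=RGYY B=WWOB L=BWOB
Query 1: U[1] = O
Query 2: L[3] = B
Query 3: D[2] = Y
Query 4: B[0] = W
Query 5: L[2] = O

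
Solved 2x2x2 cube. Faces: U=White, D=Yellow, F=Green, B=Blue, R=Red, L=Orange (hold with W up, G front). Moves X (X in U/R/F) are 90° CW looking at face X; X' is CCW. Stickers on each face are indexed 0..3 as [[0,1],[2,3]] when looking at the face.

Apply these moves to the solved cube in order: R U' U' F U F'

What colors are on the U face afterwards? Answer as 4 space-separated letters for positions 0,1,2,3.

Answer: O G G W

Derivation:
After move 1 (R): R=RRRR U=WGWG F=GYGY D=YBYB B=WBWB
After move 2 (U'): U=GGWW F=OOGY R=GYRR B=RRWB L=WBOO
After move 3 (U'): U=GWGW F=WBGY R=OORR B=GYWB L=RROO
After move 4 (F): F=GWYB U=GWOR R=GOWR D=ROYB L=RYOB
After move 5 (U): U=OGRW F=GOYB R=GYWR B=RYWB L=GWOB
After move 6 (F'): F=OBGY U=OGGW R=OYRR D=WBYB L=GWOR
Query: U face = OGGW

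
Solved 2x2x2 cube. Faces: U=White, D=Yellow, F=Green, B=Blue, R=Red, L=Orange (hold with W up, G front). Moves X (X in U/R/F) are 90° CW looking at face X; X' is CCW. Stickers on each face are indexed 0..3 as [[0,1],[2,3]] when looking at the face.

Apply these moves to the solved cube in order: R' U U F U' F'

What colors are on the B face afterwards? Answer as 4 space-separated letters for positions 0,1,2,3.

After move 1 (R'): R=RRRR U=WBWB F=GWGW D=YGYG B=YBYB
After move 2 (U): U=WWBB F=RRGW R=YBRR B=OOYB L=GWOO
After move 3 (U): U=BWBW F=YBGW R=OORR B=GWYB L=RROO
After move 4 (F): F=GYWB U=BWOR R=BOWR D=ROYG L=RYOG
After move 5 (U'): U=WRBO F=RYWB R=GYWR B=BOYB L=GWOG
After move 6 (F'): F=YBRW U=WRGW R=OYRR D=WGYG L=GOOB
Query: B face = BOYB

Answer: B O Y B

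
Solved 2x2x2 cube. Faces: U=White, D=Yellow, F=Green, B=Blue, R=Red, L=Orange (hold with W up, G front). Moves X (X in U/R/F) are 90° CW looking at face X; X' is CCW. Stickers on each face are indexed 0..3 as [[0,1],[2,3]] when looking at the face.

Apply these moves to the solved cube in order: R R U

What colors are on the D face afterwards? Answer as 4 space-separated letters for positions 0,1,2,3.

After move 1 (R): R=RRRR U=WGWG F=GYGY D=YBYB B=WBWB
After move 2 (R): R=RRRR U=WYWY F=GBGB D=YWYW B=GBGB
After move 3 (U): U=WWYY F=RRGB R=GBRR B=OOGB L=GBOO
Query: D face = YWYW

Answer: Y W Y W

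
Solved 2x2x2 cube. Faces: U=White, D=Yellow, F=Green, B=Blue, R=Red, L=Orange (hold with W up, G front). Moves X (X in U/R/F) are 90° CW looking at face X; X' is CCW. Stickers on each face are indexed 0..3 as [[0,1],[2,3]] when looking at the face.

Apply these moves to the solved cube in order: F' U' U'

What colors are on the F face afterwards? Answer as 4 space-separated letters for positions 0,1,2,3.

Answer: B B G G

Derivation:
After move 1 (F'): F=GGGG U=WWRR R=YRYR D=OOYY L=OWOW
After move 2 (U'): U=WRWR F=OWGG R=GGYR B=YRBB L=BBOW
After move 3 (U'): U=RRWW F=BBGG R=OWYR B=GGBB L=YROW
Query: F face = BBGG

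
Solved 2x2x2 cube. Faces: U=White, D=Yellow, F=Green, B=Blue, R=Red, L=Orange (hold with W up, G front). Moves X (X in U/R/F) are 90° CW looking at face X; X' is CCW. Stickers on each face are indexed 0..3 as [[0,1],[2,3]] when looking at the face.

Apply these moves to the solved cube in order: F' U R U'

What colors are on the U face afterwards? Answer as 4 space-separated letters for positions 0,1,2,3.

Answer: R G R R

Derivation:
After move 1 (F'): F=GGGG U=WWRR R=YRYR D=OOYY L=OWOW
After move 2 (U): U=RWRW F=YRGG R=BBYR B=OWBB L=GGOW
After move 3 (R): R=YBRB U=RRRG F=YOGY D=OBYO B=WWWB
After move 4 (U'): U=RGRR F=GGGY R=YORB B=YBWB L=WWOW
Query: U face = RGRR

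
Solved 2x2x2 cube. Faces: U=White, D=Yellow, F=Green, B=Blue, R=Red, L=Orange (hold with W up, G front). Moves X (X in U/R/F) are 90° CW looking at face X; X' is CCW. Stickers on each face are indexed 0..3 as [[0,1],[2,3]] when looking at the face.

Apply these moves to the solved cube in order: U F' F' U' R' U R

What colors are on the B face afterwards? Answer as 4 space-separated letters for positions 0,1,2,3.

After move 1 (U): U=WWWW F=RRGG R=BBRR B=OOBB L=GGOO
After move 2 (F'): F=RGRG U=WWBR R=YBYR D=GOYY L=GWOW
After move 3 (F'): F=GGRR U=WWYY R=OBGR D=WWYY L=GROB
After move 4 (U'): U=WYWY F=GRRR R=GGGR B=OBBB L=OOOB
After move 5 (R'): R=GRGG U=WBWO F=GYRY D=WRYR B=YBWB
After move 6 (U): U=WWOB F=GRRY R=YBGG B=OOWB L=GYOB
After move 7 (R): R=GYGB U=WROY F=GRRR D=WWYO B=BOWB
Query: B face = BOWB

Answer: B O W B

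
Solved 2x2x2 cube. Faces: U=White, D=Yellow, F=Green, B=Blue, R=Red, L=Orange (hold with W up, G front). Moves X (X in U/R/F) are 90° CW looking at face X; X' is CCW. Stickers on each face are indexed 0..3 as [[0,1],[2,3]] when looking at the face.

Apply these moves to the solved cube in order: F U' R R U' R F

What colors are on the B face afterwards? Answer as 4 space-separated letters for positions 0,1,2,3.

Answer: W W Y B

Derivation:
After move 1 (F): F=GGGG U=WWOO R=WRWR D=RRYY L=OYOY
After move 2 (U'): U=WOWO F=OYGG R=GGWR B=WRBB L=BBOY
After move 3 (R): R=WGRG U=WYWG F=ORGY D=RBYW B=OROB
After move 4 (R): R=RWGG U=WRWY F=OBGW D=ROYO B=GRYB
After move 5 (U'): U=RYWW F=BBGW R=OBGG B=RWYB L=GROY
After move 6 (R): R=GOGB U=RBWW F=BOGO D=RYYR B=WWYB
After move 7 (F): F=GBOO U=RBYR R=WOWB D=GGYR L=GROY
Query: B face = WWYB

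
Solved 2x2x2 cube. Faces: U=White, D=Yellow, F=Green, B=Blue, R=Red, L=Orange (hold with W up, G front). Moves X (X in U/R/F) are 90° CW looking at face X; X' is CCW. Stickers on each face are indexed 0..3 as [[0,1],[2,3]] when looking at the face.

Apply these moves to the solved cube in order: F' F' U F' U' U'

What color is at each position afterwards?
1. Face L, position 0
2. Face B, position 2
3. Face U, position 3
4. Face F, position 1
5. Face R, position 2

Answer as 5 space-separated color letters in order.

Answer: W B Y R W

Derivation:
After move 1 (F'): F=GGGG U=WWRR R=YRYR D=OOYY L=OWOW
After move 2 (F'): F=GGGG U=WWYY R=OROR D=WWYY L=OROR
After move 3 (U): U=YWYW F=ORGG R=BBOR B=ORBB L=GGOR
After move 4 (F'): F=RGOG U=YWBO R=WBWR D=GRYY L=GWOY
After move 5 (U'): U=WOYB F=GWOG R=RGWR B=WBBB L=OROY
After move 6 (U'): U=OBWY F=OROG R=GWWR B=RGBB L=WBOY
Query 1: L[0] = W
Query 2: B[2] = B
Query 3: U[3] = Y
Query 4: F[1] = R
Query 5: R[2] = W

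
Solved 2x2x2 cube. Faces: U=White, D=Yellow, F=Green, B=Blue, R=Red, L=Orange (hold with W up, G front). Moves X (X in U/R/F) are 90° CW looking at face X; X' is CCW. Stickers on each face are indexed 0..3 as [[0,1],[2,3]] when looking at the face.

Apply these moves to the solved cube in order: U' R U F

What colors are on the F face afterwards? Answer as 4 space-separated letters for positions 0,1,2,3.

After move 1 (U'): U=WWWW F=OOGG R=GGRR B=RRBB L=BBOO
After move 2 (R): R=RGRG U=WOWG F=OYGY D=YBYR B=WRWB
After move 3 (U): U=WWGO F=RGGY R=WRRG B=BBWB L=OYOO
After move 4 (F): F=GRYG U=WWOY R=GROG D=RWYR L=OYOB
Query: F face = GRYG

Answer: G R Y G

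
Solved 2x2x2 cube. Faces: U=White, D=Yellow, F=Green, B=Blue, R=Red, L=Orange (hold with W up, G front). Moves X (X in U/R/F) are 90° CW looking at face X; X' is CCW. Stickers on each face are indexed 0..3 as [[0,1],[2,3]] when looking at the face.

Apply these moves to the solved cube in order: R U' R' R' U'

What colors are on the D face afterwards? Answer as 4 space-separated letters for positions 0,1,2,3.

Answer: Y G Y W

Derivation:
After move 1 (R): R=RRRR U=WGWG F=GYGY D=YBYB B=WBWB
After move 2 (U'): U=GGWW F=OOGY R=GYRR B=RRWB L=WBOO
After move 3 (R'): R=YRGR U=GWWR F=OGGW D=YOYY B=BRBB
After move 4 (R'): R=RRYG U=GBWB F=OWGR D=YGYW B=YROB
After move 5 (U'): U=BBGW F=WBGR R=OWYG B=RROB L=YROO
Query: D face = YGYW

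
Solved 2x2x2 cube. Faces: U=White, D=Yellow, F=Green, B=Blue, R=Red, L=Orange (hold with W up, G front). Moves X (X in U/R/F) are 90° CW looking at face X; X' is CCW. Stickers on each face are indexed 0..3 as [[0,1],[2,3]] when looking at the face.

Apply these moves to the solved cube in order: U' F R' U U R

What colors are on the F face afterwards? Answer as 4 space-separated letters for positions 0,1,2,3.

After move 1 (U'): U=WWWW F=OOGG R=GGRR B=RRBB L=BBOO
After move 2 (F): F=GOGO U=WWOB R=WGWR D=RGYY L=BYOY
After move 3 (R'): R=GRWW U=WBOR F=GWGB D=ROYO B=YRGB
After move 4 (U): U=OWRB F=GRGB R=YRWW B=BYGB L=GWOY
After move 5 (U): U=ROBW F=YRGB R=BYWW B=GWGB L=GROY
After move 6 (R): R=WBWY U=RRBB F=YOGO D=RGYG B=WWOB
Query: F face = YOGO

Answer: Y O G O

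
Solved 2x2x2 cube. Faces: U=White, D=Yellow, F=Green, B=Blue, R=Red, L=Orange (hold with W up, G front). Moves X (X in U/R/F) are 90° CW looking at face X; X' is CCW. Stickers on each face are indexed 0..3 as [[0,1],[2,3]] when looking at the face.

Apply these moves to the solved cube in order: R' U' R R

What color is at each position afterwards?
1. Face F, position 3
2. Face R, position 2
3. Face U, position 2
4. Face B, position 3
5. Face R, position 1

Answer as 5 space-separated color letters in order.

After move 1 (R'): R=RRRR U=WBWB F=GWGW D=YGYG B=YBYB
After move 2 (U'): U=BBWW F=OOGW R=GWRR B=RRYB L=YBOO
After move 3 (R): R=RGRW U=BOWW F=OGGG D=YYYR B=WRBB
After move 4 (R): R=RRWG U=BGWG F=OYGR D=YBYW B=WROB
Query 1: F[3] = R
Query 2: R[2] = W
Query 3: U[2] = W
Query 4: B[3] = B
Query 5: R[1] = R

Answer: R W W B R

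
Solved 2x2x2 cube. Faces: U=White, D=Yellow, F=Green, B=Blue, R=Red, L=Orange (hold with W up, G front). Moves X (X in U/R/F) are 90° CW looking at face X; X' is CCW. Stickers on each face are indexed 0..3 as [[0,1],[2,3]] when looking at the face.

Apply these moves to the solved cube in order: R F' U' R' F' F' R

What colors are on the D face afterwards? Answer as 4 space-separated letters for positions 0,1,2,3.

Answer: B O Y B

Derivation:
After move 1 (R): R=RRRR U=WGWG F=GYGY D=YBYB B=WBWB
After move 2 (F'): F=YYGG U=WGRR R=BRYR D=OOYB L=OGOW
After move 3 (U'): U=GRWR F=OGGG R=YYYR B=BRWB L=WBOW
After move 4 (R'): R=YRYY U=GWWB F=ORGR D=OGYG B=BROB
After move 5 (F'): F=RROG U=GWYY R=GROY D=BWYG L=WBOW
After move 6 (F'): F=RGRO U=GWGO R=WRBY D=BWYG L=WYOY
After move 7 (R): R=BWYR U=GGGO F=RWRG D=BOYB B=ORWB
Query: D face = BOYB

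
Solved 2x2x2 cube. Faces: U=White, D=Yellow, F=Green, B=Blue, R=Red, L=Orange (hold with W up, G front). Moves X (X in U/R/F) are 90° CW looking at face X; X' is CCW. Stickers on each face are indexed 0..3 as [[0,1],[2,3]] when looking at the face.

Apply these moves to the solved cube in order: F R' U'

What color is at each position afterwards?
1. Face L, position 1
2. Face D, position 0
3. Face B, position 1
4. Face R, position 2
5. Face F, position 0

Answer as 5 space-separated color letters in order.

Answer: B R R W O

Derivation:
After move 1 (F): F=GGGG U=WWOO R=WRWR D=RRYY L=OYOY
After move 2 (R'): R=RRWW U=WBOB F=GWGO D=RGYG B=YBRB
After move 3 (U'): U=BBWO F=OYGO R=GWWW B=RRRB L=YBOY
Query 1: L[1] = B
Query 2: D[0] = R
Query 3: B[1] = R
Query 4: R[2] = W
Query 5: F[0] = O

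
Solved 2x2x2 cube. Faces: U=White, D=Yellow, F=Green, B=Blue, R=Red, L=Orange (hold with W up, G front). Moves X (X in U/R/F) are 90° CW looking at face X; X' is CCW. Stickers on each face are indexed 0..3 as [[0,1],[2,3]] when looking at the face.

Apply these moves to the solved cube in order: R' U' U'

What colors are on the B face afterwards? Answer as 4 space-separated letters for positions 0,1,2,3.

Answer: G W Y B

Derivation:
After move 1 (R'): R=RRRR U=WBWB F=GWGW D=YGYG B=YBYB
After move 2 (U'): U=BBWW F=OOGW R=GWRR B=RRYB L=YBOO
After move 3 (U'): U=BWBW F=YBGW R=OORR B=GWYB L=RROO
Query: B face = GWYB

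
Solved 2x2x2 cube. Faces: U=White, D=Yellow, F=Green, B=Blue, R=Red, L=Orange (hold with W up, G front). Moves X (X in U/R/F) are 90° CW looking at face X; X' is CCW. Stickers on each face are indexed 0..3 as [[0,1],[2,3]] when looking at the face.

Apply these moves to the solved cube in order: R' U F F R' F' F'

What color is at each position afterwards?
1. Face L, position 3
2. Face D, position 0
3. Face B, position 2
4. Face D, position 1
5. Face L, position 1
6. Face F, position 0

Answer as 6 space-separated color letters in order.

Answer: B O B G O Y

Derivation:
After move 1 (R'): R=RRRR U=WBWB F=GWGW D=YGYG B=YBYB
After move 2 (U): U=WWBB F=RRGW R=YBRR B=OOYB L=GWOO
After move 3 (F): F=GRWR U=WWOW R=BBBR D=RYYG L=GYOG
After move 4 (F): F=WGRR U=WWGY R=OBWR D=BBYG L=GROY
After move 5 (R'): R=BROW U=WYGO F=WWRY D=BGYR B=GOBB
After move 6 (F'): F=WYWR U=WYBO R=GRBW D=RYYR L=GOOG
After move 7 (F'): F=YRWW U=WYGB R=YRRW D=OGYR L=GOOB
Query 1: L[3] = B
Query 2: D[0] = O
Query 3: B[2] = B
Query 4: D[1] = G
Query 5: L[1] = O
Query 6: F[0] = Y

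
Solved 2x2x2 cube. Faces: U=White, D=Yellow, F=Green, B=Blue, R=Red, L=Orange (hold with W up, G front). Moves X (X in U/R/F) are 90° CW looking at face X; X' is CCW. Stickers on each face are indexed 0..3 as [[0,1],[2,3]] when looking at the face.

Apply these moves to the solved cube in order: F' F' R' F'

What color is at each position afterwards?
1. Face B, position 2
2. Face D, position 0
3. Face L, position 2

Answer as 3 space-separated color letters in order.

After move 1 (F'): F=GGGG U=WWRR R=YRYR D=OOYY L=OWOW
After move 2 (F'): F=GGGG U=WWYY R=OROR D=WWYY L=OROR
After move 3 (R'): R=RROO U=WBYB F=GWGY D=WGYG B=YBWB
After move 4 (F'): F=WYGG U=WBRO R=GRWO D=RRYG L=OBOY
Query 1: B[2] = W
Query 2: D[0] = R
Query 3: L[2] = O

Answer: W R O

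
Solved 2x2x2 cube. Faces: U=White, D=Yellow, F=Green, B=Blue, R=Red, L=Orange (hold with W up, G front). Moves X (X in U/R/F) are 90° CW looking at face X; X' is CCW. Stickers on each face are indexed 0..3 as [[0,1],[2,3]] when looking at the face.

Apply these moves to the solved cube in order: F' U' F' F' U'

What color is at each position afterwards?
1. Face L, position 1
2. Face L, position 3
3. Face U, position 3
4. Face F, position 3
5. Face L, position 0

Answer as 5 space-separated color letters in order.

Answer: R G O O Y

Derivation:
After move 1 (F'): F=GGGG U=WWRR R=YRYR D=OOYY L=OWOW
After move 2 (U'): U=WRWR F=OWGG R=GGYR B=YRBB L=BBOW
After move 3 (F'): F=WGOG U=WRGY R=OGOR D=BWYY L=BROW
After move 4 (F'): F=GGWO U=WROO R=WGBR D=RWYY L=BYOG
After move 5 (U'): U=ROWO F=BYWO R=GGBR B=WGBB L=YROG
Query 1: L[1] = R
Query 2: L[3] = G
Query 3: U[3] = O
Query 4: F[3] = O
Query 5: L[0] = Y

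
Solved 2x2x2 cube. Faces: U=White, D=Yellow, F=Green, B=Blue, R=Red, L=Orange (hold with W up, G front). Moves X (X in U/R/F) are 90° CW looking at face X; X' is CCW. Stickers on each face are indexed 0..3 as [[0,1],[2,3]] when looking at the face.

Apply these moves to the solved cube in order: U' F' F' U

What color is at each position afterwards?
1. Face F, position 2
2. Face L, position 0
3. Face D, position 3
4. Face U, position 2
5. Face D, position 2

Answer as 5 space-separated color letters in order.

Answer: O G Y Y Y

Derivation:
After move 1 (U'): U=WWWW F=OOGG R=GGRR B=RRBB L=BBOO
After move 2 (F'): F=OGOG U=WWGR R=YGYR D=BOYY L=BWOW
After move 3 (F'): F=GGOO U=WWYY R=OGBR D=WWYY L=BROG
After move 4 (U): U=YWYW F=OGOO R=RRBR B=BRBB L=GGOG
Query 1: F[2] = O
Query 2: L[0] = G
Query 3: D[3] = Y
Query 4: U[2] = Y
Query 5: D[2] = Y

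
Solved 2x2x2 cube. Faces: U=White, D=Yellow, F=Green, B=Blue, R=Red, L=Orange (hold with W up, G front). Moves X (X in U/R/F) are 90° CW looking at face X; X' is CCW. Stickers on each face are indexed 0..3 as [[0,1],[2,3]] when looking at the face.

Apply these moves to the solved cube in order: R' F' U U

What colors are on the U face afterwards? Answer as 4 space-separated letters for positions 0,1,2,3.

Answer: R R B W

Derivation:
After move 1 (R'): R=RRRR U=WBWB F=GWGW D=YGYG B=YBYB
After move 2 (F'): F=WWGG U=WBRR R=GRYR D=OOYG L=OBOW
After move 3 (U): U=RWRB F=GRGG R=YBYR B=OBYB L=WWOW
After move 4 (U): U=RRBW F=YBGG R=OBYR B=WWYB L=GROW
Query: U face = RRBW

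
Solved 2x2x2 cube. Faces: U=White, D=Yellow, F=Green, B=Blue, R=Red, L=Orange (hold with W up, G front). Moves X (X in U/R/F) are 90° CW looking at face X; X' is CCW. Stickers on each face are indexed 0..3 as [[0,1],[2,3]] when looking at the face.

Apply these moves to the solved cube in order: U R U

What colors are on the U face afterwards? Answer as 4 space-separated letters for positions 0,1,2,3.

Answer: W W G R

Derivation:
After move 1 (U): U=WWWW F=RRGG R=BBRR B=OOBB L=GGOO
After move 2 (R): R=RBRB U=WRWG F=RYGY D=YBYO B=WOWB
After move 3 (U): U=WWGR F=RBGY R=WORB B=GGWB L=RYOO
Query: U face = WWGR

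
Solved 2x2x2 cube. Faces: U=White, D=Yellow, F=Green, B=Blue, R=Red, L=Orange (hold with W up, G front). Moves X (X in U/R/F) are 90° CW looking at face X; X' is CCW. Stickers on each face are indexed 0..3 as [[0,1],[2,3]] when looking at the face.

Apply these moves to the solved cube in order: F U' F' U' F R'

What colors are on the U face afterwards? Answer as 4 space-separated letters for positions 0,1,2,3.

After move 1 (F): F=GGGG U=WWOO R=WRWR D=RRYY L=OYOY
After move 2 (U'): U=WOWO F=OYGG R=GGWR B=WRBB L=BBOY
After move 3 (F'): F=YGOG U=WOGW R=RGRR D=BYYY L=BOOW
After move 4 (U'): U=OWWG F=BOOG R=YGRR B=RGBB L=WROW
After move 5 (F): F=OBGO U=OWWR R=WGGR D=RYYY L=WBOY
After move 6 (R'): R=GRWG U=OBWR F=OWGR D=RBYO B=YGYB
Query: U face = OBWR

Answer: O B W R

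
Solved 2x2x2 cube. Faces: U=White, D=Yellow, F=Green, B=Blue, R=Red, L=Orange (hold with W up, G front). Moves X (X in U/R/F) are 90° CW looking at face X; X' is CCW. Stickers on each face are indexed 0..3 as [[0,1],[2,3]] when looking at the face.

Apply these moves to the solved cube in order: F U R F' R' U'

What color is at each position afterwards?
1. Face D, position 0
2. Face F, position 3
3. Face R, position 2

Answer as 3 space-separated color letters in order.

After move 1 (F): F=GGGG U=WWOO R=WRWR D=RRYY L=OYOY
After move 2 (U): U=OWOW F=WRGG R=BBWR B=OYBB L=GGOY
After move 3 (R): R=WBRB U=OROG F=WRGY D=RBYO B=WYWB
After move 4 (F'): F=RYWG U=ORWR R=BBRB D=GYYO L=GGOO
After move 5 (R'): R=BBBR U=OWWW F=RRWR D=GYYG B=OYYB
After move 6 (U'): U=WWOW F=GGWR R=RRBR B=BBYB L=OYOO
Query 1: D[0] = G
Query 2: F[3] = R
Query 3: R[2] = B

Answer: G R B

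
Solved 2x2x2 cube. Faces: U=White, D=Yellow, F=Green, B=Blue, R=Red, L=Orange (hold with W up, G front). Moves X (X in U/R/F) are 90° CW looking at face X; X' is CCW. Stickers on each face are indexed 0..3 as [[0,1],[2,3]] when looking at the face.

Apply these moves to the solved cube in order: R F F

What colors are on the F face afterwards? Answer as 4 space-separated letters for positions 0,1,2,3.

Answer: Y G Y G

Derivation:
After move 1 (R): R=RRRR U=WGWG F=GYGY D=YBYB B=WBWB
After move 2 (F): F=GGYY U=WGOO R=WRGR D=RRYB L=OYOB
After move 3 (F): F=YGYG U=WGBY R=OROR D=GWYB L=OROR
Query: F face = YGYG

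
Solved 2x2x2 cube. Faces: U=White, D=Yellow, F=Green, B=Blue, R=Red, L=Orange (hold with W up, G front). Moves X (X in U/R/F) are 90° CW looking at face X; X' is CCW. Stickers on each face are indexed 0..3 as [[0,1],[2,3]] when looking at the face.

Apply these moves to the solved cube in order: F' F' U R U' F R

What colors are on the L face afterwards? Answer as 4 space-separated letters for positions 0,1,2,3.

After move 1 (F'): F=GGGG U=WWRR R=YRYR D=OOYY L=OWOW
After move 2 (F'): F=GGGG U=WWYY R=OROR D=WWYY L=OROR
After move 3 (U): U=YWYW F=ORGG R=BBOR B=ORBB L=GGOR
After move 4 (R): R=OBRB U=YRYG F=OWGY D=WBYO B=WRWB
After move 5 (U'): U=RGYY F=GGGY R=OWRB B=OBWB L=WROR
After move 6 (F): F=GGYG U=RGRR R=YWYB D=ROYO L=WWOB
After move 7 (R): R=YYBW U=RGRG F=GOYO D=RWYO B=RBGB
Query: L face = WWOB

Answer: W W O B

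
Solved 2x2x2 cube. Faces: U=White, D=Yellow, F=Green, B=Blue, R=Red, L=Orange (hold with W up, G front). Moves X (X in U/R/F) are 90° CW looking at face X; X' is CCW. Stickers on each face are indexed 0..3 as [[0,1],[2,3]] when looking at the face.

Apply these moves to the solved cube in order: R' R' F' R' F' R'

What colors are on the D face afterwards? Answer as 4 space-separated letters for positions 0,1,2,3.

After move 1 (R'): R=RRRR U=WBWB F=GWGW D=YGYG B=YBYB
After move 2 (R'): R=RRRR U=WYWY F=GBGB D=YWYW B=GBGB
After move 3 (F'): F=BBGG U=WYRR R=WRYR D=OOYW L=OYOW
After move 4 (R'): R=RRWY U=WGRG F=BYGR D=OBYG B=WBOB
After move 5 (F'): F=YRBG U=WGRW R=BROY D=YWYG L=OGOR
After move 6 (R'): R=RYBO U=WORW F=YGBW D=YRYG B=GBWB
Query: D face = YRYG

Answer: Y R Y G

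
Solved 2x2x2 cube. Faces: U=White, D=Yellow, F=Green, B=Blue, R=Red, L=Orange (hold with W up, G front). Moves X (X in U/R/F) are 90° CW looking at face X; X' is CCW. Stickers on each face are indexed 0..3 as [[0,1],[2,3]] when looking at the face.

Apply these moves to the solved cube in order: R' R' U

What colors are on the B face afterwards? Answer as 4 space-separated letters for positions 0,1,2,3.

After move 1 (R'): R=RRRR U=WBWB F=GWGW D=YGYG B=YBYB
After move 2 (R'): R=RRRR U=WYWY F=GBGB D=YWYW B=GBGB
After move 3 (U): U=WWYY F=RRGB R=GBRR B=OOGB L=GBOO
Query: B face = OOGB

Answer: O O G B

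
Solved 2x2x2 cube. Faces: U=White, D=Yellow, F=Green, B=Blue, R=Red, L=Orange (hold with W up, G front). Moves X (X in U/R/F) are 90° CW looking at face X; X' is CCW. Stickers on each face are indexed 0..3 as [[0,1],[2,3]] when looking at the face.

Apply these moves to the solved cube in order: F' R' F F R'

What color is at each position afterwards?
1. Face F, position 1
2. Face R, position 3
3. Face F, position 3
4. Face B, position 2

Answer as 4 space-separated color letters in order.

Answer: B W O R

Derivation:
After move 1 (F'): F=GGGG U=WWRR R=YRYR D=OOYY L=OWOW
After move 2 (R'): R=RRYY U=WBRB F=GWGR D=OGYG B=YBOB
After move 3 (F): F=GGRW U=WBWW R=RRBY D=YRYG L=OOOG
After move 4 (F): F=RGWG U=WBGO R=WRWY D=BRYG L=OYOR
After move 5 (R'): R=RYWW U=WOGY F=RBWO D=BGYG B=GBRB
Query 1: F[1] = B
Query 2: R[3] = W
Query 3: F[3] = O
Query 4: B[2] = R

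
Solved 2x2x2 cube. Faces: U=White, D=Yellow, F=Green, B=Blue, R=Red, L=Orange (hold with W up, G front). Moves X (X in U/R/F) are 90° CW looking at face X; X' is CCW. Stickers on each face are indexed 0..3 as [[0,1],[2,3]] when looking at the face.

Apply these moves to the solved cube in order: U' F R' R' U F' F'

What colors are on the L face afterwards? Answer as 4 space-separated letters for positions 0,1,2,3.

Answer: G G O O

Derivation:
After move 1 (U'): U=WWWW F=OOGG R=GGRR B=RRBB L=BBOO
After move 2 (F): F=GOGO U=WWOB R=WGWR D=RGYY L=BYOY
After move 3 (R'): R=GRWW U=WBOR F=GWGB D=ROYO B=YRGB
After move 4 (R'): R=RWGW U=WGOY F=GBGR D=RWYB B=OROB
After move 5 (U): U=OWYG F=RWGR R=ORGW B=BYOB L=GBOY
After move 6 (F'): F=WRRG U=OWOG R=WRRW D=BYYB L=GGOY
After move 7 (F'): F=RGWR U=OWWR R=YRBW D=GYYB L=GGOO
Query: L face = GGOO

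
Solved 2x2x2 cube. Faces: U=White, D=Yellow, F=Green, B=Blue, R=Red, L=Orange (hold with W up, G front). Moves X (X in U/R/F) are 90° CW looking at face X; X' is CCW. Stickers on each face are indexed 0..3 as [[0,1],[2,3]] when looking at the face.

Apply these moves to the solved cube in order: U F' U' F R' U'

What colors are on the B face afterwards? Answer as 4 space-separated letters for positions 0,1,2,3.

Answer: G R R B

Derivation:
After move 1 (U): U=WWWW F=RRGG R=BBRR B=OOBB L=GGOO
After move 2 (F'): F=RGRG U=WWBR R=YBYR D=GOYY L=GWOW
After move 3 (U'): U=WRWB F=GWRG R=RGYR B=YBBB L=OOOW
After move 4 (F): F=RGGW U=WRWO R=WGBR D=YRYY L=OGOO
After move 5 (R'): R=GRWB U=WBWY F=RRGO D=YGYW B=YBRB
After move 6 (U'): U=BYWW F=OGGO R=RRWB B=GRRB L=YBOO
Query: B face = GRRB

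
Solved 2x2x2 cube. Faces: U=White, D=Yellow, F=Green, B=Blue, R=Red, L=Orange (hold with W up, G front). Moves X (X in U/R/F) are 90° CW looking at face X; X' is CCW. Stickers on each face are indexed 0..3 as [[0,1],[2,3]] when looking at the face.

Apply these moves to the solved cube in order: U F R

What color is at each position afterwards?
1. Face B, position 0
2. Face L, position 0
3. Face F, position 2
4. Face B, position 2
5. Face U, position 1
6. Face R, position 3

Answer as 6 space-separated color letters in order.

After move 1 (U): U=WWWW F=RRGG R=BBRR B=OOBB L=GGOO
After move 2 (F): F=GRGR U=WWOG R=WBWR D=RBYY L=GYOY
After move 3 (R): R=WWRB U=WROR F=GBGY D=RBYO B=GOWB
Query 1: B[0] = G
Query 2: L[0] = G
Query 3: F[2] = G
Query 4: B[2] = W
Query 5: U[1] = R
Query 6: R[3] = B

Answer: G G G W R B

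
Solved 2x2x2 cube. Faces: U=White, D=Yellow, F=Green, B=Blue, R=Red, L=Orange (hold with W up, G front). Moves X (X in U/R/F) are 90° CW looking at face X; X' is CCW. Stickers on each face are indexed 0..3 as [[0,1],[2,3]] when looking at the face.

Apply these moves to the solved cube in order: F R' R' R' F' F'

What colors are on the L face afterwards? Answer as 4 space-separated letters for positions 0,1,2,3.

After move 1 (F): F=GGGG U=WWOO R=WRWR D=RRYY L=OYOY
After move 2 (R'): R=RRWW U=WBOB F=GWGO D=RGYG B=YBRB
After move 3 (R'): R=RWRW U=WROY F=GBGB D=RWYO B=GBGB
After move 4 (R'): R=WWRR U=WGOG F=GRGY D=RBYB B=OBWB
After move 5 (F'): F=RYGG U=WGWR R=BWRR D=YYYB L=OGOO
After move 6 (F'): F=YGRG U=WGBR R=YWYR D=GOYB L=OROW
Query: L face = OROW

Answer: O R O W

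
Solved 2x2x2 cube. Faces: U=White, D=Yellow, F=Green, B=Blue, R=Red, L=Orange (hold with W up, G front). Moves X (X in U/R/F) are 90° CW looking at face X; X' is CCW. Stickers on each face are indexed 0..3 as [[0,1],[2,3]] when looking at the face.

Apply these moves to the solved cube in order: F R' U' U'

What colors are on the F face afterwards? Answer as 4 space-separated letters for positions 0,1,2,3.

Answer: Y B G O

Derivation:
After move 1 (F): F=GGGG U=WWOO R=WRWR D=RRYY L=OYOY
After move 2 (R'): R=RRWW U=WBOB F=GWGO D=RGYG B=YBRB
After move 3 (U'): U=BBWO F=OYGO R=GWWW B=RRRB L=YBOY
After move 4 (U'): U=BOBW F=YBGO R=OYWW B=GWRB L=RROY
Query: F face = YBGO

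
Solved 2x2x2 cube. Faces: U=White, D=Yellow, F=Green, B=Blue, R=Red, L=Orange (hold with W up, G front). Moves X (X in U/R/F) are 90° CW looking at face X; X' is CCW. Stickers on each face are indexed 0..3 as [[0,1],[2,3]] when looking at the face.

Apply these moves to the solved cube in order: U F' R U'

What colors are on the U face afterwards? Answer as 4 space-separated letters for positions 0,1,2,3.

Answer: G G W B

Derivation:
After move 1 (U): U=WWWW F=RRGG R=BBRR B=OOBB L=GGOO
After move 2 (F'): F=RGRG U=WWBR R=YBYR D=GOYY L=GWOW
After move 3 (R): R=YYRB U=WGBG F=RORY D=GBYO B=ROWB
After move 4 (U'): U=GGWB F=GWRY R=RORB B=YYWB L=ROOW
Query: U face = GGWB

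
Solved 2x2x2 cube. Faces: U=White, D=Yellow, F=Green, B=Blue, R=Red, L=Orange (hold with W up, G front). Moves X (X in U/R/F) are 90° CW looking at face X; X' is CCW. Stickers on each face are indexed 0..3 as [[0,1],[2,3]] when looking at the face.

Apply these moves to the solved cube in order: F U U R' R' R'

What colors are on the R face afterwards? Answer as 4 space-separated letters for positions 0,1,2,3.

After move 1 (F): F=GGGG U=WWOO R=WRWR D=RRYY L=OYOY
After move 2 (U): U=OWOW F=WRGG R=BBWR B=OYBB L=GGOY
After move 3 (U): U=OOWW F=BBGG R=OYWR B=GGBB L=WROY
After move 4 (R'): R=YROW U=OBWG F=BOGW D=RBYG B=YGRB
After move 5 (R'): R=RWYO U=ORWY F=BBGG D=ROYW B=GGBB
After move 6 (R'): R=WORY U=OBWG F=BRGY D=RBYG B=WGOB
Query: R face = WORY

Answer: W O R Y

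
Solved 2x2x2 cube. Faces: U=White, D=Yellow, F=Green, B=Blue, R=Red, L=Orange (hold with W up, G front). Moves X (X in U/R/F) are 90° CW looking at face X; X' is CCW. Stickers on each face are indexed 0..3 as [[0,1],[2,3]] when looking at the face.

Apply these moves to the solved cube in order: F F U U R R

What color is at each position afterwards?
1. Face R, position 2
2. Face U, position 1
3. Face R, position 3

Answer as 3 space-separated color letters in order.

Answer: R W O

Derivation:
After move 1 (F): F=GGGG U=WWOO R=WRWR D=RRYY L=OYOY
After move 2 (F): F=GGGG U=WWYY R=OROR D=WWYY L=OROR
After move 3 (U): U=YWYW F=ORGG R=BBOR B=ORBB L=GGOR
After move 4 (U): U=YYWW F=BBGG R=OROR B=GGBB L=OROR
After move 5 (R): R=OORR U=YBWG F=BWGY D=WBYG B=WGYB
After move 6 (R): R=RORO U=YWWY F=BBGG D=WYYW B=GGBB
Query 1: R[2] = R
Query 2: U[1] = W
Query 3: R[3] = O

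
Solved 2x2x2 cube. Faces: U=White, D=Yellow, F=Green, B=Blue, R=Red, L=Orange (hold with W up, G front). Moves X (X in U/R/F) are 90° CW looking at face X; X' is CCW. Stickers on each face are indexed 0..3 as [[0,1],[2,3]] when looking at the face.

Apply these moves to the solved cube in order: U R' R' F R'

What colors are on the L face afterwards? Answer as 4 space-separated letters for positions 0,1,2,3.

After move 1 (U): U=WWWW F=RRGG R=BBRR B=OOBB L=GGOO
After move 2 (R'): R=BRBR U=WBWO F=RWGW D=YRYG B=YOYB
After move 3 (R'): R=RRBB U=WYWY F=RBGO D=YWYW B=GORB
After move 4 (F): F=GROB U=WYOG R=WRYB D=BRYW L=GYOW
After move 5 (R'): R=RBWY U=WROG F=GYOG D=BRYB B=WORB
Query: L face = GYOW

Answer: G Y O W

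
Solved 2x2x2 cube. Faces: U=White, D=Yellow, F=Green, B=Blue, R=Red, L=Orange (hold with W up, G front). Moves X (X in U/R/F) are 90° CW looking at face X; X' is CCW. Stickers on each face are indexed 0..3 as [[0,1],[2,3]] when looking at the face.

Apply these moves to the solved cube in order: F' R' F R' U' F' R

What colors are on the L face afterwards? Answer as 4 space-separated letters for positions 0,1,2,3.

Answer: G W O W

Derivation:
After move 1 (F'): F=GGGG U=WWRR R=YRYR D=OOYY L=OWOW
After move 2 (R'): R=RRYY U=WBRB F=GWGR D=OGYG B=YBOB
After move 3 (F): F=GGRW U=WBWW R=RRBY D=YRYG L=OOOG
After move 4 (R'): R=RYRB U=WOWY F=GBRW D=YGYW B=GBRB
After move 5 (U'): U=OYWW F=OORW R=GBRB B=RYRB L=GBOG
After move 6 (F'): F=OWOR U=OYGR R=GBYB D=BGYW L=GWOW
After move 7 (R): R=YGBB U=OWGR F=OGOW D=BRYR B=RYYB
Query: L face = GWOW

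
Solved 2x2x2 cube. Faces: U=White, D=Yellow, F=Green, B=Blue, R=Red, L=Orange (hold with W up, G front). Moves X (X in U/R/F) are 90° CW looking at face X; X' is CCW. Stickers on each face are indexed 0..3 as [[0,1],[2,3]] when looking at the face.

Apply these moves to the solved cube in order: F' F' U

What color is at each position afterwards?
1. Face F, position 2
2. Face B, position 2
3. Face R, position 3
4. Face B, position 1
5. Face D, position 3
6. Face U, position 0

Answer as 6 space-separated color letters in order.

After move 1 (F'): F=GGGG U=WWRR R=YRYR D=OOYY L=OWOW
After move 2 (F'): F=GGGG U=WWYY R=OROR D=WWYY L=OROR
After move 3 (U): U=YWYW F=ORGG R=BBOR B=ORBB L=GGOR
Query 1: F[2] = G
Query 2: B[2] = B
Query 3: R[3] = R
Query 4: B[1] = R
Query 5: D[3] = Y
Query 6: U[0] = Y

Answer: G B R R Y Y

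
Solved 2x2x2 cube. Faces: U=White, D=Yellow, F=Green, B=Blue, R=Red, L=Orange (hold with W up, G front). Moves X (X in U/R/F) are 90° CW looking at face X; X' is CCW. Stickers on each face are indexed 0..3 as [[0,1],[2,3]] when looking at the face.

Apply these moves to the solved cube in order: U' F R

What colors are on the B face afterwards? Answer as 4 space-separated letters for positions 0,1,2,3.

Answer: B R W B

Derivation:
After move 1 (U'): U=WWWW F=OOGG R=GGRR B=RRBB L=BBOO
After move 2 (F): F=GOGO U=WWOB R=WGWR D=RGYY L=BYOY
After move 3 (R): R=WWRG U=WOOO F=GGGY D=RBYR B=BRWB
Query: B face = BRWB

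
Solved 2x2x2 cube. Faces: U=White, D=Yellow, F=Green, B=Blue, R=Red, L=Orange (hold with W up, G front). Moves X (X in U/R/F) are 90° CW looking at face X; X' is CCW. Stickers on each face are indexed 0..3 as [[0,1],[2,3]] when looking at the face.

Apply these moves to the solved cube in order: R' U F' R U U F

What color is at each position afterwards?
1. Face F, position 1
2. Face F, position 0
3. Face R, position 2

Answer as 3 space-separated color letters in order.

After move 1 (R'): R=RRRR U=WBWB F=GWGW D=YGYG B=YBYB
After move 2 (U): U=WWBB F=RRGW R=YBRR B=OOYB L=GWOO
After move 3 (F'): F=RWRG U=WWYR R=GBYR D=WOYG L=GBOB
After move 4 (R): R=YGRB U=WWYG F=RORG D=WYYO B=ROWB
After move 5 (U): U=YWGW F=YGRG R=RORB B=GBWB L=ROOB
After move 6 (U): U=GYWW F=RORG R=GBRB B=ROWB L=YGOB
After move 7 (F): F=RRGO U=GYBG R=WBWB D=RGYO L=YWOY
Query 1: F[1] = R
Query 2: F[0] = R
Query 3: R[2] = W

Answer: R R W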